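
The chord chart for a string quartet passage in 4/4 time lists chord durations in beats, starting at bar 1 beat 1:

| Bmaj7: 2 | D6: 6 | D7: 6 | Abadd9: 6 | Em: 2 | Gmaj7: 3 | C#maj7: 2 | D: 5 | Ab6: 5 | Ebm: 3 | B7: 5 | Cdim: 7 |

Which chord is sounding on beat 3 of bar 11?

B7

Beat 3 of bar 11 is beat (11−1)×4 + 3 = 43 overall.
Running totals: Bmaj7 ends at 2, D6 ends at 8, D7 ends at 14, Abadd9 ends at 20, Em ends at 22, Gmaj7 ends at 25, C#maj7 ends at 27, D ends at 32, Ab6 ends at 37, Ebm ends at 40, B7 ends at 45.
Beat 43 falls within B7.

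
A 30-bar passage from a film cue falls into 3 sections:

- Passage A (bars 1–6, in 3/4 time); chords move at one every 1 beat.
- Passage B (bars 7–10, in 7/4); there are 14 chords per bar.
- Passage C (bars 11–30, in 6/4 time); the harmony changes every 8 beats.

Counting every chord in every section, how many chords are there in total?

A: 6·3 = 18 beats, 18/1 = 18 chords.
B: 4·7 = 28 beats, 28/0.5 = 56 chords.
C: 20·6 = 120 beats, 120/8 = 15 chords.
Total: 18 + 56 + 15 = 89.

89 chords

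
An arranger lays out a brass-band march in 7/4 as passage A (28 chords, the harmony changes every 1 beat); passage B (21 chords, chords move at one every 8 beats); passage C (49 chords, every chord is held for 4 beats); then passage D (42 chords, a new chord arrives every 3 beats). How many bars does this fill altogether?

A: 28 × 1 = 28 beats = 4 bars.
B: 21 × 8 = 168 beats = 24 bars.
C: 49 × 4 = 196 beats = 28 bars.
D: 42 × 3 = 126 beats = 18 bars.
Total: 4 + 24 + 28 + 18 = 74 bars.

74 bars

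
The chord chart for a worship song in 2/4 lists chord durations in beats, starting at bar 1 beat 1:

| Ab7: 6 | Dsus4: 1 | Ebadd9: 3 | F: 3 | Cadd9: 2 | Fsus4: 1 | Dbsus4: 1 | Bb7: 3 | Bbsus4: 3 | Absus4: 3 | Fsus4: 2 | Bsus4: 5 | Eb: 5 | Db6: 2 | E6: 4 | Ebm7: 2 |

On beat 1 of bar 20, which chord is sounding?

Beat 1 of bar 20 is beat (20−1)×2 + 1 = 39 overall.
Running totals: Ab7 ends at 6, Dsus4 ends at 7, Ebadd9 ends at 10, F ends at 13, Cadd9 ends at 15, Fsus4 ends at 16, Dbsus4 ends at 17, Bb7 ends at 20, Bbsus4 ends at 23, Absus4 ends at 26, Fsus4 ends at 28, Bsus4 ends at 33, Eb ends at 38, Db6 ends at 40.
Beat 39 falls within Db6.

Db6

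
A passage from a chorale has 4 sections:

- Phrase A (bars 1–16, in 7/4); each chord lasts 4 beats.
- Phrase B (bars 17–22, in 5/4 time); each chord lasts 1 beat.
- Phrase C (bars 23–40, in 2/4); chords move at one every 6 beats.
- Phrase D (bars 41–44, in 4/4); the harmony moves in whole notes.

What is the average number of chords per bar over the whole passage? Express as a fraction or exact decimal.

17/11 chords per bar

A: 16 bars of 7 beats is 112 beats; at 4 beats each that's 28 chords.
B: 6 bars of 5 beats is 30 beats; at 1 beat each that's 30 chords.
C: 18 bars of 2 beats is 36 beats; at 6 beats each that's 6 chords.
D: 4 bars of 4 beats is 16 beats; at 4 beats each that's 4 chords.
Overall: 68 chords over 44 bars → 68/44 = 17/11 chords per bar.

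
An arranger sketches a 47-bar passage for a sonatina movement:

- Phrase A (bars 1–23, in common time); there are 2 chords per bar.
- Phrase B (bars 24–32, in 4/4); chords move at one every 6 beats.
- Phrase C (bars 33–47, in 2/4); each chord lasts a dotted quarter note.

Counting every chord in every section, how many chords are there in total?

A: 23 bars × 4 beats = 92 beats; 2 beats/chord → 46 chords.
B: 9 bars × 4 beats = 36 beats; 6 beats/chord → 6 chords.
C: 15 bars × 2 beats = 30 beats; 1.5 beats/chord → 20 chords.
Total: 46 + 6 + 20 = 72.

72 chords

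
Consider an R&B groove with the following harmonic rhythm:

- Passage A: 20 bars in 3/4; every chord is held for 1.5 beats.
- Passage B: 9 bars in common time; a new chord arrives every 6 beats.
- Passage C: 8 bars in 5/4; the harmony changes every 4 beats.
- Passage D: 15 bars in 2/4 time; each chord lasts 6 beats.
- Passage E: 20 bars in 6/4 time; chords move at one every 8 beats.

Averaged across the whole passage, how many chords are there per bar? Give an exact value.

19/18 chords per bar

A: 20 × 3 = 60 beats ÷ 1.5 = 40 chords.
B: 9 × 4 = 36 beats ÷ 6 = 6 chords.
C: 8 × 5 = 40 beats ÷ 4 = 10 chords.
D: 15 × 2 = 30 beats ÷ 6 = 5 chords.
E: 20 × 6 = 120 beats ÷ 8 = 15 chords.
Overall: 76 chords over 72 bars → 76/72 = 19/18 chords per bar.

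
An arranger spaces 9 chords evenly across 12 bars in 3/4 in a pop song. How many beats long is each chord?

12 bars × 3 beats/bar = 36 beats total.
36 beats ÷ 9 chords = 4 beats per chord.
(That is a whole note.)

4 beats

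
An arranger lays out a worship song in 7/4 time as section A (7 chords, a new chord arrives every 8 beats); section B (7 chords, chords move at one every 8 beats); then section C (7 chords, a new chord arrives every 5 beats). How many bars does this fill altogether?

A: 7 × 8 = 56 beats = 8 bars.
B: 7 × 8 = 56 beats = 8 bars.
C: 7 × 5 = 35 beats = 5 bars.
Total: 8 + 8 + 5 = 21 bars.

21 bars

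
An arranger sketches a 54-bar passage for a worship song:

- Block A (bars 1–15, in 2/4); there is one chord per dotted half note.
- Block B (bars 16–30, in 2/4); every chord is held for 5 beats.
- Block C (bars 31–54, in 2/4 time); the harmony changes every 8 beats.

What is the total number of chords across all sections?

A: 15·2 = 30 beats, 30/3 = 10 chords.
B: 15·2 = 30 beats, 30/5 = 6 chords.
C: 24·2 = 48 beats, 48/8 = 6 chords.
Total: 10 + 6 + 6 = 22.

22 chords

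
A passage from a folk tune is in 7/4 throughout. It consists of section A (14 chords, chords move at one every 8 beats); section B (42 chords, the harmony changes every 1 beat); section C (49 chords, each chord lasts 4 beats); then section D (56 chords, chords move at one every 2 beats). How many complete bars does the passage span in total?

66 bars

A: 14 × 8 = 112 beats = 16 bars.
B: 42 × 1 = 42 beats = 6 bars.
C: 49 × 4 = 196 beats = 28 bars.
D: 56 × 2 = 112 beats = 16 bars.
Total: 16 + 6 + 28 + 16 = 66 bars.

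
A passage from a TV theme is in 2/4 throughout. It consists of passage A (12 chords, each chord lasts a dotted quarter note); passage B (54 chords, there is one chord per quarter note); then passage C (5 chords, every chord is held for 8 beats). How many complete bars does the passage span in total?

A: 12 × 1.5 = 18 beats = 9 bars.
B: 54 × 1 = 54 beats = 27 bars.
C: 5 × 8 = 40 beats = 20 bars.
Total: 9 + 27 + 20 = 56 bars.

56 bars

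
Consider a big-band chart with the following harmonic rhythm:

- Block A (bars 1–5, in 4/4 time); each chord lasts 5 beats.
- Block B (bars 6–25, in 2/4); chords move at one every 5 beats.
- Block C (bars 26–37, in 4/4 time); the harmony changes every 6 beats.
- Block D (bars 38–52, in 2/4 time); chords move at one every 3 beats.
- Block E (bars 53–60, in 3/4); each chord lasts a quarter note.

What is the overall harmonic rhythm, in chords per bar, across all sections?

A: 5 × 4 = 20 beats ÷ 5 = 4 chords.
B: 20 × 2 = 40 beats ÷ 5 = 8 chords.
C: 12 × 4 = 48 beats ÷ 6 = 8 chords.
D: 15 × 2 = 30 beats ÷ 3 = 10 chords.
E: 8 × 3 = 24 beats ÷ 1 = 24 chords.
Overall: 54 chords over 60 bars → 54/60 = 0.9 chords per bar.

0.9 chords per bar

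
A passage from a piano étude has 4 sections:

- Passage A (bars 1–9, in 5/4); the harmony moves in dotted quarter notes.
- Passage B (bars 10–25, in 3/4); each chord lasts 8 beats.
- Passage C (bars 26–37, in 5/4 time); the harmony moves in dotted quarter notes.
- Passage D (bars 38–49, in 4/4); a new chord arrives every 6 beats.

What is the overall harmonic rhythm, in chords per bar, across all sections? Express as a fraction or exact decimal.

12/7 chords per bar

A: 9 bars of 5 beats is 45 beats; at 1.5 beats each that's 30 chords.
B: 16 bars of 3 beats is 48 beats; at 8 beats each that's 6 chords.
C: 12 bars of 5 beats is 60 beats; at 1.5 beats each that's 40 chords.
D: 12 bars of 4 beats is 48 beats; at 6 beats each that's 8 chords.
Overall: 84 chords over 49 bars → 84/49 = 12/7 chords per bar.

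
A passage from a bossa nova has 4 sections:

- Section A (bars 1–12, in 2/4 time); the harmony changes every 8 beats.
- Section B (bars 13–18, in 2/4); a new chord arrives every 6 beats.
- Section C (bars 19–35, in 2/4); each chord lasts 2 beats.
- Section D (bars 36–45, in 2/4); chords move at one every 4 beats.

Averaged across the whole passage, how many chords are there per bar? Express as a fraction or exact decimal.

0.6 chords per bar

A: 12 bars of 2 beats is 24 beats; at 8 beats each that's 3 chords.
B: 6 bars of 2 beats is 12 beats; at 6 beats each that's 2 chords.
C: 17 bars of 2 beats is 34 beats; at 2 beats each that's 17 chords.
D: 10 bars of 2 beats is 20 beats; at 4 beats each that's 5 chords.
Overall: 27 chords over 45 bars → 27/45 = 0.6 chords per bar.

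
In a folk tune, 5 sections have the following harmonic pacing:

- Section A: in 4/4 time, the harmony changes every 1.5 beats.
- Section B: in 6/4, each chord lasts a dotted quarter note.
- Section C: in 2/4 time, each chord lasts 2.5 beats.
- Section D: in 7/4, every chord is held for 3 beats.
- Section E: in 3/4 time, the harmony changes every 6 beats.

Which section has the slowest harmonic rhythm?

A: each chord is 1.5 beats in 4/4, so 8/3 per bar.
B: each chord is 1.5 beats in 6/4, so 4 per bar.
C: each chord is 2.5 beats in 2/4, so 0.8 per bar.
D: each chord is 3 beats in 7/4, so 7/3 per bar.
E: each chord is 6 beats in 3/4, so 0.5 per bar.
Slowest is E at 0.5 chords/bar.

Section E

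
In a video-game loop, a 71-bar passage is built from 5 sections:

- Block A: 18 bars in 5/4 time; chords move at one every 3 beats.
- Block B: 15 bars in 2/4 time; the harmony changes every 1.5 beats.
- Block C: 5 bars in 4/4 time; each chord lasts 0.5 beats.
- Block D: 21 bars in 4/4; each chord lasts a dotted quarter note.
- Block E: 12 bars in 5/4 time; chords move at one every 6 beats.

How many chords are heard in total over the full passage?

156 chords

A: 18·5 = 90 beats, 90/3 = 30 chords.
B: 15·2 = 30 beats, 30/1.5 = 20 chords.
C: 5·4 = 20 beats, 20/0.5 = 40 chords.
D: 21·4 = 84 beats, 84/1.5 = 56 chords.
E: 12·5 = 60 beats, 60/6 = 10 chords.
Total: 30 + 20 + 40 + 56 + 10 = 156.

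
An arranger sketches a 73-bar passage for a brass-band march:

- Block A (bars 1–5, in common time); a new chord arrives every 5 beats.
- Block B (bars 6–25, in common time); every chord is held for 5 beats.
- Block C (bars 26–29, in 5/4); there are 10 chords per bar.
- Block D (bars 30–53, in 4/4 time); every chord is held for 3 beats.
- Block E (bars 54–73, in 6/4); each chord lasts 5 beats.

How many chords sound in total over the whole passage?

116 chords

A has 20 beats and chords last 5 each, so 4 chords.
B has 80 beats and chords last 5 each, so 16 chords.
C has 20 beats and chords last 0.5 each, so 40 chords.
D has 96 beats and chords last 3 each, so 32 chords.
E has 120 beats and chords last 5 each, so 24 chords.
Total: 4 + 16 + 40 + 32 + 24 = 116.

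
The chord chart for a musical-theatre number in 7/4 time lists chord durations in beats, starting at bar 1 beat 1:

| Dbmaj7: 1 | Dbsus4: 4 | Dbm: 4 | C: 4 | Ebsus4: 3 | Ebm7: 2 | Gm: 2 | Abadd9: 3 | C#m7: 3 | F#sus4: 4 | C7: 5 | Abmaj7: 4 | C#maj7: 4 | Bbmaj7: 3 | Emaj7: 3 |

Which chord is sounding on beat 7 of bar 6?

Beat 7 of bar 6 is beat (6−1)×7 + 7 = 42 overall.
Running totals: Dbmaj7 ends at 1, Dbsus4 ends at 5, Dbm ends at 9, C ends at 13, Ebsus4 ends at 16, Ebm7 ends at 18, Gm ends at 20, Abadd9 ends at 23, C#m7 ends at 26, F#sus4 ends at 30, C7 ends at 35, Abmaj7 ends at 39, C#maj7 ends at 43.
Beat 42 falls within C#maj7.

C#maj7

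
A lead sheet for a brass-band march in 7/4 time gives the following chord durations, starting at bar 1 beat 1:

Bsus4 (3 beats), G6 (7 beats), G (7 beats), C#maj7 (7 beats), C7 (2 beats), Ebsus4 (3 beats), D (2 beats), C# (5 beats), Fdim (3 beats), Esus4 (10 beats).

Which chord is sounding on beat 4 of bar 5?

Beat 4 of bar 5 is beat (5−1)×7 + 4 = 32 overall.
Running totals: Bsus4 ends at 3, G6 ends at 10, G ends at 17, C#maj7 ends at 24, C7 ends at 26, Ebsus4 ends at 29, D ends at 31, C# ends at 36.
Beat 32 falls within C#.

C#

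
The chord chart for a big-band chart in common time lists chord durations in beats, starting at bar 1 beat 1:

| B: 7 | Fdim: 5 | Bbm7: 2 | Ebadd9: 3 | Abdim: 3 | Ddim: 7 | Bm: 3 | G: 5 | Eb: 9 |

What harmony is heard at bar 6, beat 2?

Beat 2 of bar 6 is beat (6−1)×4 + 2 = 22 overall.
Running totals: B ends at 7, Fdim ends at 12, Bbm7 ends at 14, Ebadd9 ends at 17, Abdim ends at 20, Ddim ends at 27.
Beat 22 falls within Ddim.

Ddim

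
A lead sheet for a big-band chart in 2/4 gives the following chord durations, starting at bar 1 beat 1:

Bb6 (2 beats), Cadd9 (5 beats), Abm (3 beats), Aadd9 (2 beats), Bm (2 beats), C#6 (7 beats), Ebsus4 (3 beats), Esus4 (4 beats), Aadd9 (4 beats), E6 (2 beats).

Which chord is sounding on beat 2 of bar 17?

E6

Beat 2 of bar 17 is beat (17−1)×2 + 2 = 34 overall.
Running totals: Bb6 ends at 2, Cadd9 ends at 7, Abm ends at 10, Aadd9 ends at 12, Bm ends at 14, C#6 ends at 21, Ebsus4 ends at 24, Esus4 ends at 28, Aadd9 ends at 32, E6 ends at 34.
Beat 34 falls within E6.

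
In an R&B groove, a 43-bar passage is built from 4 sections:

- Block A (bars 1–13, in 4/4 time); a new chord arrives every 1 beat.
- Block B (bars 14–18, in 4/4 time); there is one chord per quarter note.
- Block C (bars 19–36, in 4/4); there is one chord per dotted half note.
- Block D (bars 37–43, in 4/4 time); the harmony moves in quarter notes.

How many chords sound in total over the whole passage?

124 chords

A: 13·4 = 52 beats, 52/1 = 52 chords.
B: 5·4 = 20 beats, 20/1 = 20 chords.
C: 18·4 = 72 beats, 72/3 = 24 chords.
D: 7·4 = 28 beats, 28/1 = 28 chords.
Total: 52 + 20 + 24 + 28 = 124.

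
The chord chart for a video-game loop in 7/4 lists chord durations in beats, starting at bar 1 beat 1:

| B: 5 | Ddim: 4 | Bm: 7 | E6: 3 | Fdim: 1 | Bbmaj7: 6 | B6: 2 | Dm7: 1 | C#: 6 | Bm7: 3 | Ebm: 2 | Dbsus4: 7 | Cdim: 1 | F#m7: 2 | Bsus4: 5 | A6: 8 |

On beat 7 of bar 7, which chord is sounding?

F#m7

Beat 7 of bar 7 is beat (7−1)×7 + 7 = 49 overall.
Running totals: B ends at 5, Ddim ends at 9, Bm ends at 16, E6 ends at 19, Fdim ends at 20, Bbmaj7 ends at 26, B6 ends at 28, Dm7 ends at 29, C# ends at 35, Bm7 ends at 38, Ebm ends at 40, Dbsus4 ends at 47, Cdim ends at 48, F#m7 ends at 50.
Beat 49 falls within F#m7.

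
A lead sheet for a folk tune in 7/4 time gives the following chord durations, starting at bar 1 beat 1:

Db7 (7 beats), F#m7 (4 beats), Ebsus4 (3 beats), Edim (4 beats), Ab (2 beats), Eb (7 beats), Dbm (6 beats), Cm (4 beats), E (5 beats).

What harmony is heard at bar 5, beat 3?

Beat 3 of bar 5 is beat (5−1)×7 + 3 = 31 overall.
Running totals: Db7 ends at 7, F#m7 ends at 11, Ebsus4 ends at 14, Edim ends at 18, Ab ends at 20, Eb ends at 27, Dbm ends at 33.
Beat 31 falls within Dbm.

Dbm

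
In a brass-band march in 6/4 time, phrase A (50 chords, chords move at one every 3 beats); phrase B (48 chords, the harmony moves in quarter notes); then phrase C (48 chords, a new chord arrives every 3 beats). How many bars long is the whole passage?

57 bars

A: 50 × 3 = 150 beats = 25 bars.
B: 48 × 1 = 48 beats = 8 bars.
C: 48 × 3 = 144 beats = 24 bars.
Total: 25 + 8 + 24 = 57 bars.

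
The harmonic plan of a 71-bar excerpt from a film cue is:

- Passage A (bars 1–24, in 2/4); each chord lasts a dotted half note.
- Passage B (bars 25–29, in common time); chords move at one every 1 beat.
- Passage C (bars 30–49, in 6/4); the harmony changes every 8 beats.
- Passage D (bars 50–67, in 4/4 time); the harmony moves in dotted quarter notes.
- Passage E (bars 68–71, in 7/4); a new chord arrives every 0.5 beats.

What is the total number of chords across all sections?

A has 48 beats and chords last 3 each, so 16 chords.
B has 20 beats and chords last 1 each, so 20 chords.
C has 120 beats and chords last 8 each, so 15 chords.
D has 72 beats and chords last 1.5 each, so 48 chords.
E has 28 beats and chords last 0.5 each, so 56 chords.
Total: 16 + 20 + 15 + 48 + 56 = 155.

155 chords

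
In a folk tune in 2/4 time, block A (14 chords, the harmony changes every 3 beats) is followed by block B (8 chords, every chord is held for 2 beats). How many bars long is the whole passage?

29 bars

A: 14 × 3 = 42 beats = 21 bars.
B: 8 × 2 = 16 beats = 8 bars.
Total: 21 + 8 = 29 bars.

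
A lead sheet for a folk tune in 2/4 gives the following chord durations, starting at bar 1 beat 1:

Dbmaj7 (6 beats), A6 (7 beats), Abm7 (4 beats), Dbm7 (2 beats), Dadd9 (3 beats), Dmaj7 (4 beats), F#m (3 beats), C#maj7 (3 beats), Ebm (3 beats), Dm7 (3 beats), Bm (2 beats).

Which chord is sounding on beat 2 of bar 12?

Beat 2 of bar 12 is beat (12−1)×2 + 2 = 24 overall.
Running totals: Dbmaj7 ends at 6, A6 ends at 13, Abm7 ends at 17, Dbm7 ends at 19, Dadd9 ends at 22, Dmaj7 ends at 26.
Beat 24 falls within Dmaj7.

Dmaj7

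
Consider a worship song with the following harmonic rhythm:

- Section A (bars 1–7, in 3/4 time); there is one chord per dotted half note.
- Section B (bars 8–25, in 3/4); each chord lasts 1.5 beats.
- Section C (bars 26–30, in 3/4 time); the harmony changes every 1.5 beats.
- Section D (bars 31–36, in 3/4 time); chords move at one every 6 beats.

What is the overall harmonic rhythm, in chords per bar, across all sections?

14/9 chords per bar

A: 7 × 3 = 21 beats ÷ 3 = 7 chords.
B: 18 × 3 = 54 beats ÷ 1.5 = 36 chords.
C: 5 × 3 = 15 beats ÷ 1.5 = 10 chords.
D: 6 × 3 = 18 beats ÷ 6 = 3 chords.
Overall: 56 chords over 36 bars → 56/36 = 14/9 chords per bar.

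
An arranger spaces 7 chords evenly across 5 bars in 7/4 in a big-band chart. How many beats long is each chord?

5 beats

5 bars × 7 beats/bar = 35 beats total.
35 beats ÷ 7 chords = 5 beats per chord.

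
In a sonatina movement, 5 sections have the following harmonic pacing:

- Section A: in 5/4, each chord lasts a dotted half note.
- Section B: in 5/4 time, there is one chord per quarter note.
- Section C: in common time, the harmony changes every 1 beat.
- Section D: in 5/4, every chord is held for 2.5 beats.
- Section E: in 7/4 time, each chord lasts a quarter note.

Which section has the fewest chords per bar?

A: each chord is 3 beats in 5/4, so 5/3 per bar.
B: each chord is 1 beat in 5/4, so 5 per bar.
C: each chord is 1 beat in 4/4, so 4 per bar.
D: each chord is 2.5 beats in 5/4, so 2 per bar.
E: each chord is 1 beat in 7/4, so 7 per bar.
Slowest is A at 5/3 chords/bar.

Section A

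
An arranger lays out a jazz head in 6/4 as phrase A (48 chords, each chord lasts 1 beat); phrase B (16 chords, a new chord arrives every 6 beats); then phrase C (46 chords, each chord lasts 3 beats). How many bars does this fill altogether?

A: 48 × 1 = 48 beats = 8 bars.
B: 16 × 6 = 96 beats = 16 bars.
C: 46 × 3 = 138 beats = 23 bars.
Total: 8 + 16 + 23 = 47 bars.

47 bars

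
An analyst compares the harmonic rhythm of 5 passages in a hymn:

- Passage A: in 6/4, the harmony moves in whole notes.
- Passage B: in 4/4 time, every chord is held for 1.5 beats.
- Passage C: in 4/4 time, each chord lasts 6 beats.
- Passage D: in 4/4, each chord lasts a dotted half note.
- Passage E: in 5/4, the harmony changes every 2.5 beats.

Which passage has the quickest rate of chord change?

Passage B

A: each chord is 4 beats in 6/4, so 1.5 per bar.
B: each chord is 1.5 beats in 4/4, so 8/3 per bar.
C: each chord is 6 beats in 4/4, so 2/3 per bar.
D: each chord is 3 beats in 4/4, so 4/3 per bar.
E: each chord is 2.5 beats in 5/4, so 2 per bar.
Fastest is B at 8/3 chords/bar.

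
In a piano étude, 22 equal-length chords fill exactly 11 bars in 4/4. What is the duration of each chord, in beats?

2 beats

11 bars × 4 beats/bar = 44 beats total.
44 beats ÷ 22 chords = 2 beats per chord.
(That is a half note.)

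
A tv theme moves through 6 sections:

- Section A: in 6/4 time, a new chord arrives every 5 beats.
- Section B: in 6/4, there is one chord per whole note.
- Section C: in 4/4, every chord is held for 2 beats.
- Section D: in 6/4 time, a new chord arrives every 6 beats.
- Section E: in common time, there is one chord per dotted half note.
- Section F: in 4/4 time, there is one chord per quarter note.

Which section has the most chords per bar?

A: each chord is 5 beats in 6/4, so 1.2 per bar.
B: each chord is 4 beats in 6/4, so 1.5 per bar.
C: each chord is 2 beats in 4/4, so 2 per bar.
D: each chord is 6 beats in 6/4, so 1 per bar.
E: each chord is 3 beats in 4/4, so 4/3 per bar.
F: each chord is 1 beat in 4/4, so 4 per bar.
Fastest is F at 4 chords/bar.

Section F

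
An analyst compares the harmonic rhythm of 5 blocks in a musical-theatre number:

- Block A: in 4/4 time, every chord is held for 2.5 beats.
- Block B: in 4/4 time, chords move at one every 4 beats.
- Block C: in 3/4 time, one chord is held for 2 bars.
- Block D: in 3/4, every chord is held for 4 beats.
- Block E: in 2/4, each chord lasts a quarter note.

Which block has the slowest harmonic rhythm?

Block C

A: each chord is 2.5 beats in 4/4, so 1.6 per bar.
B: each chord is 4 beats in 4/4, so 1 per bar.
C: each chord is 6 beats in 3/4, so 0.5 per bar.
D: each chord is 4 beats in 3/4, so 0.75 per bar.
E: each chord is 1 beat in 2/4, so 2 per bar.
Slowest is C at 0.5 chords/bar.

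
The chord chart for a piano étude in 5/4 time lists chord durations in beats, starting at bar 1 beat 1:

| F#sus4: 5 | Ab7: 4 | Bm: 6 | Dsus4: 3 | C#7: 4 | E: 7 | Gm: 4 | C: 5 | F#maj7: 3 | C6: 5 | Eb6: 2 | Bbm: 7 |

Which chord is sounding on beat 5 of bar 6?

Beat 5 of bar 6 is beat (6−1)×5 + 5 = 30 overall.
Running totals: F#sus4 ends at 5, Ab7 ends at 9, Bm ends at 15, Dsus4 ends at 18, C#7 ends at 22, E ends at 29, Gm ends at 33.
Beat 30 falls within Gm.

Gm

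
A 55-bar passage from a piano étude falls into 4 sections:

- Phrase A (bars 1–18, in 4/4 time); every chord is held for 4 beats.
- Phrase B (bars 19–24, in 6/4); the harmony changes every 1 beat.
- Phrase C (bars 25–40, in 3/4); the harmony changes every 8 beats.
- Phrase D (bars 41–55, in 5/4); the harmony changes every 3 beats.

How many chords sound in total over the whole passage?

A: 18 bars × 4 beats = 72 beats; 4 beats/chord → 18 chords.
B: 6 bars × 6 beats = 36 beats; 1 beat/chord → 36 chords.
C: 16 bars × 3 beats = 48 beats; 8 beats/chord → 6 chords.
D: 15 bars × 5 beats = 75 beats; 3 beats/chord → 25 chords.
Total: 18 + 36 + 6 + 25 = 85.

85 chords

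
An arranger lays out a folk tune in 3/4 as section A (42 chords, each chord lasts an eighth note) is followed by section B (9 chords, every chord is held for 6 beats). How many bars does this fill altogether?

25 bars

A: 42 × 0.5 = 21 beats = 7 bars.
B: 9 × 6 = 54 beats = 18 bars.
Total: 7 + 18 = 25 bars.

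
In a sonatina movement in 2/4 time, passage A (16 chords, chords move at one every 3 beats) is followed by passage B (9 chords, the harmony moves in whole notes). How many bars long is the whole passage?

A: 16 × 3 = 48 beats = 24 bars.
B: 9 × 4 = 36 beats = 18 bars.
Total: 24 + 18 = 42 bars.

42 bars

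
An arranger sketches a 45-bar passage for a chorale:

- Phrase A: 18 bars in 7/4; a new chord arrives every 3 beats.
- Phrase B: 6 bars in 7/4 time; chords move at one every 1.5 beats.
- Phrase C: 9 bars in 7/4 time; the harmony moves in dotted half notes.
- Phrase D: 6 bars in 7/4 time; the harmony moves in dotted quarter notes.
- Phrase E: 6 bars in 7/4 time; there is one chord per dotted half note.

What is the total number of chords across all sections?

133 chords

A: 18 bars × 7 beats = 126 beats; 3 beats/chord → 42 chords.
B: 6 bars × 7 beats = 42 beats; 1.5 beats/chord → 28 chords.
C: 9 bars × 7 beats = 63 beats; 3 beats/chord → 21 chords.
D: 6 bars × 7 beats = 42 beats; 1.5 beats/chord → 28 chords.
E: 6 bars × 7 beats = 42 beats; 3 beats/chord → 14 chords.
Total: 42 + 28 + 21 + 28 + 14 = 133.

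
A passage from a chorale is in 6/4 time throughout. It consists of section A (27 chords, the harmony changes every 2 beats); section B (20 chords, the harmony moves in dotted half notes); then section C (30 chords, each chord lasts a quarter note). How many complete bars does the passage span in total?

A: 27 × 2 = 54 beats = 9 bars.
B: 20 × 3 = 60 beats = 10 bars.
C: 30 × 1 = 30 beats = 5 bars.
Total: 9 + 10 + 5 = 24 bars.

24 bars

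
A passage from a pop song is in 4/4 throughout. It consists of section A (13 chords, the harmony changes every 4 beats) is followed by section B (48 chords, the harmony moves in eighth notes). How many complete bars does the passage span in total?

19 bars

A: 13 × 4 = 52 beats = 13 bars.
B: 48 × 0.5 = 24 beats = 6 bars.
Total: 13 + 6 = 19 bars.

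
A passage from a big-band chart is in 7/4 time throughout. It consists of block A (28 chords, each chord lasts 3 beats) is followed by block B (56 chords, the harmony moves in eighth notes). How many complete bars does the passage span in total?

A: 28 × 3 = 84 beats = 12 bars.
B: 56 × 0.5 = 28 beats = 4 bars.
Total: 12 + 4 = 16 bars.

16 bars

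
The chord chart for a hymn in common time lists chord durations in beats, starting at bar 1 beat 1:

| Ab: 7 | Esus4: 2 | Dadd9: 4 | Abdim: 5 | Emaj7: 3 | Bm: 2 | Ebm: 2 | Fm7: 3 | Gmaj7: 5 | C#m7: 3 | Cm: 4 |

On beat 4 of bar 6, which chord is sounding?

Ebm

Beat 4 of bar 6 is beat (6−1)×4 + 4 = 24 overall.
Running totals: Ab ends at 7, Esus4 ends at 9, Dadd9 ends at 13, Abdim ends at 18, Emaj7 ends at 21, Bm ends at 23, Ebm ends at 25.
Beat 24 falls within Ebm.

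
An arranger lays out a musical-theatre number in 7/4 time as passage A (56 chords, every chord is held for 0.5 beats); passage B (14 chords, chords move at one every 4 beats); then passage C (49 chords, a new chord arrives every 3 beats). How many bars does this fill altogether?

A: 56 × 0.5 = 28 beats = 4 bars.
B: 14 × 4 = 56 beats = 8 bars.
C: 49 × 3 = 147 beats = 21 bars.
Total: 4 + 8 + 21 = 33 bars.

33 bars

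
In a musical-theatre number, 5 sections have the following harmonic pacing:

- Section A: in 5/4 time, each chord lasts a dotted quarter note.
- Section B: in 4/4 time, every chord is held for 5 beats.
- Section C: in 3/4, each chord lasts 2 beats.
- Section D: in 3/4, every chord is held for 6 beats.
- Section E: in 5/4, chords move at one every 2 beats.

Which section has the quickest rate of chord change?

A: each chord is 1.5 beats in 5/4, so 10/3 per bar.
B: each chord is 5 beats in 4/4, so 0.8 per bar.
C: each chord is 2 beats in 3/4, so 1.5 per bar.
D: each chord is 6 beats in 3/4, so 0.5 per bar.
E: each chord is 2 beats in 5/4, so 2.5 per bar.
Fastest is A at 10/3 chords/bar.

Section A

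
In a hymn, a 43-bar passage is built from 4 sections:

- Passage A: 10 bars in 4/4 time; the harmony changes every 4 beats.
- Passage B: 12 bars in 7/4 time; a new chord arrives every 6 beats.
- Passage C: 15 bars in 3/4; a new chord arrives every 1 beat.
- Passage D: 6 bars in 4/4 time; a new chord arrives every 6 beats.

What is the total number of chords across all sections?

73 chords

A has 40 beats and chords last 4 each, so 10 chords.
B has 84 beats and chords last 6 each, so 14 chords.
C has 45 beats and chords last 1 each, so 45 chords.
D has 24 beats and chords last 6 each, so 4 chords.
Total: 10 + 14 + 45 + 4 = 73.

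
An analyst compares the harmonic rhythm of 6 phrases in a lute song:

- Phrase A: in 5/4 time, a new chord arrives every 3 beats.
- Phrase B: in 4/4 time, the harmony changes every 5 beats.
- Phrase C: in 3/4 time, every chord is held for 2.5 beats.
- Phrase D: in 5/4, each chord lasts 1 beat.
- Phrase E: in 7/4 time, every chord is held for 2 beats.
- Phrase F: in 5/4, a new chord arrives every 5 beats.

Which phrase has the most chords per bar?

Phrase D

A: 5 beats/bar ÷ 3 beats/chord = 5/3 chords/bar.
B: 4 beats/bar ÷ 5 beats/chord = 0.8 chords/bar.
C: 3 beats/bar ÷ 2.5 beats/chord = 1.2 chords/bar.
D: 5 beats/bar ÷ 1 beat/chord = 5 chords/bar.
E: 7 beats/bar ÷ 2 beats/chord = 3.5 chords/bar.
F: 5 beats/bar ÷ 5 beats/chord = 1 chord/bar.
Fastest is D at 5 chords/bar.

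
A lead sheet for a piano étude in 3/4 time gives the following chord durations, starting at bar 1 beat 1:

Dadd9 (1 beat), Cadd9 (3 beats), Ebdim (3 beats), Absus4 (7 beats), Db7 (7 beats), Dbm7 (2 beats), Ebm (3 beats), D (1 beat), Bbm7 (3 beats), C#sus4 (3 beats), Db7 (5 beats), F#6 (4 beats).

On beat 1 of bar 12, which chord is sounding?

Beat 1 of bar 12 is beat (12−1)×3 + 1 = 34 overall.
Running totals: Dadd9 ends at 1, Cadd9 ends at 4, Ebdim ends at 7, Absus4 ends at 14, Db7 ends at 21, Dbm7 ends at 23, Ebm ends at 26, D ends at 27, Bbm7 ends at 30, C#sus4 ends at 33, Db7 ends at 38.
Beat 34 falls within Db7.

Db7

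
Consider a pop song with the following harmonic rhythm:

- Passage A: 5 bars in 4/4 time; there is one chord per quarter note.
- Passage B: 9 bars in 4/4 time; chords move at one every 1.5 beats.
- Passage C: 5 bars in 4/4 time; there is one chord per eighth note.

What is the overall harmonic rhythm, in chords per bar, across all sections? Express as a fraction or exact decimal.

A: 5 bars of 4 beats is 20 beats; at 1 beat each that's 20 chords.
B: 9 bars of 4 beats is 36 beats; at 1.5 beats each that's 24 chords.
C: 5 bars of 4 beats is 20 beats; at 0.5 beats each that's 40 chords.
Overall: 84 chords over 19 bars → 84/19 = 84/19 chords per bar.

84/19 chords per bar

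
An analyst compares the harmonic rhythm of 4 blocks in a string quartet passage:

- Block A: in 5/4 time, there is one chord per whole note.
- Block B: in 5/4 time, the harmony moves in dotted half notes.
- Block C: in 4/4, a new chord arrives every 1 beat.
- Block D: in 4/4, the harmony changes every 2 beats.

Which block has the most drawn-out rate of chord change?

Block A

A: 5 beats/bar ÷ 4 beats/chord = 1.25 chords/bar.
B: 5 beats/bar ÷ 3 beats/chord = 5/3 chords/bar.
C: 4 beats/bar ÷ 1 beat/chord = 4 chords/bar.
D: 4 beats/bar ÷ 2 beats/chord = 2 chords/bar.
Slowest is A at 1.25 chords/bar.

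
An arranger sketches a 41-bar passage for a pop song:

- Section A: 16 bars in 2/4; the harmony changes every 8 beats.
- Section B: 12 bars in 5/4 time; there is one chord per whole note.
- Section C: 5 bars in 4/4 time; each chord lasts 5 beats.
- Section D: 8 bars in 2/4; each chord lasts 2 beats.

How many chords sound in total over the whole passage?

31 chords

A: 16 bars × 2 beats = 32 beats; 8 beats/chord → 4 chords.
B: 12 bars × 5 beats = 60 beats; 4 beats/chord → 15 chords.
C: 5 bars × 4 beats = 20 beats; 5 beats/chord → 4 chords.
D: 8 bars × 2 beats = 16 beats; 2 beats/chord → 8 chords.
Total: 4 + 15 + 4 + 8 = 31.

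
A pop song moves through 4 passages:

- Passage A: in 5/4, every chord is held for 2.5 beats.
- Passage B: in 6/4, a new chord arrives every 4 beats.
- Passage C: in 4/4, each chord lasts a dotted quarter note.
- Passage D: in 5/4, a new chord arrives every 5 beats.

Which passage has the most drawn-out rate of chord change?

A: each chord is 2.5 beats in 5/4, so 2 per bar.
B: each chord is 4 beats in 6/4, so 1.5 per bar.
C: each chord is 1.5 beats in 4/4, so 8/3 per bar.
D: each chord is 5 beats in 5/4, so 1 per bar.
Slowest is D at 1 chords/bar.

Passage D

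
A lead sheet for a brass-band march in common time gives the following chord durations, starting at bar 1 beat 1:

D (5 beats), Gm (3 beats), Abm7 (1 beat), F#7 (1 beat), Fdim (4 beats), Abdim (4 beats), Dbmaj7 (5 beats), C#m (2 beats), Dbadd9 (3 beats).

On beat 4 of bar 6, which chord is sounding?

C#m

Beat 4 of bar 6 is beat (6−1)×4 + 4 = 24 overall.
Running totals: D ends at 5, Gm ends at 8, Abm7 ends at 9, F#7 ends at 10, Fdim ends at 14, Abdim ends at 18, Dbmaj7 ends at 23, C#m ends at 25.
Beat 24 falls within C#m.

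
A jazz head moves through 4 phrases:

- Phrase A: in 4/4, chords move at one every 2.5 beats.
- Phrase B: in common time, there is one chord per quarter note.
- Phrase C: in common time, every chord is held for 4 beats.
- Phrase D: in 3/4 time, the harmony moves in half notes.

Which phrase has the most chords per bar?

A: each chord is 2.5 beats in 4/4, so 1.6 per bar.
B: each chord is 1 beat in 4/4, so 4 per bar.
C: each chord is 4 beats in 4/4, so 1 per bar.
D: each chord is 2 beats in 3/4, so 1.5 per bar.
Fastest is B at 4 chords/bar.

Phrase B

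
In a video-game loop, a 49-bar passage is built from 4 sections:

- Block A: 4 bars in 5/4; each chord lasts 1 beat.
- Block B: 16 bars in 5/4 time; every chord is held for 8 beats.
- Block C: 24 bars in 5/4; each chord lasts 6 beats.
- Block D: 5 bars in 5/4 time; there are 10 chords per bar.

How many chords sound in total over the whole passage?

100 chords

A has 20 beats and chords last 1 each, so 20 chords.
B has 80 beats and chords last 8 each, so 10 chords.
C has 120 beats and chords last 6 each, so 20 chords.
D has 25 beats and chords last 0.5 each, so 50 chords.
Total: 20 + 10 + 20 + 50 = 100.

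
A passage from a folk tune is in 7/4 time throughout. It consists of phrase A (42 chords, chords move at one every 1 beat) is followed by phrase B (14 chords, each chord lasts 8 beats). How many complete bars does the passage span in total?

A: 42 × 1 = 42 beats = 6 bars.
B: 14 × 8 = 112 beats = 16 bars.
Total: 6 + 16 = 22 bars.

22 bars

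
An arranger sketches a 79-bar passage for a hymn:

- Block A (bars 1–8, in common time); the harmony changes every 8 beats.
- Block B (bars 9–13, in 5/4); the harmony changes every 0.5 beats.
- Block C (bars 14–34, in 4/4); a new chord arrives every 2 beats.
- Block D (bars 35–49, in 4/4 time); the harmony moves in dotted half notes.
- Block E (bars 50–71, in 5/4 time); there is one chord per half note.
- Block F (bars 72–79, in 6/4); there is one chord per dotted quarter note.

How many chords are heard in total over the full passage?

A has 32 beats and chords last 8 each, so 4 chords.
B has 25 beats and chords last 0.5 each, so 50 chords.
C has 84 beats and chords last 2 each, so 42 chords.
D has 60 beats and chords last 3 each, so 20 chords.
E has 110 beats and chords last 2 each, so 55 chords.
F has 48 beats and chords last 1.5 each, so 32 chords.
Total: 4 + 50 + 42 + 20 + 55 + 32 = 203.

203 chords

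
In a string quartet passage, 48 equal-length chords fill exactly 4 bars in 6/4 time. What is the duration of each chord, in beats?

0.5 beats

4 bars × 6 beats/bar = 24 beats total.
24 beats ÷ 48 chords = 0.5 beats per chord.
(That is an eighth note.)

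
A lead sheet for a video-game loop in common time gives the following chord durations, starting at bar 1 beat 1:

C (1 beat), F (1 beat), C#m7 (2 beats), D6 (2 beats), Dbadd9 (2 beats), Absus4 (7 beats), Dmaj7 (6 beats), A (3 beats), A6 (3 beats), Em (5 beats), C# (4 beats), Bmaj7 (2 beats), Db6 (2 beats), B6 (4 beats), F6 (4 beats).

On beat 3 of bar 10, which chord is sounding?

Db6

Beat 3 of bar 10 is beat (10−1)×4 + 3 = 39 overall.
Running totals: C ends at 1, F ends at 2, C#m7 ends at 4, D6 ends at 6, Dbadd9 ends at 8, Absus4 ends at 15, Dmaj7 ends at 21, A ends at 24, A6 ends at 27, Em ends at 32, C# ends at 36, Bmaj7 ends at 38, Db6 ends at 40.
Beat 39 falls within Db6.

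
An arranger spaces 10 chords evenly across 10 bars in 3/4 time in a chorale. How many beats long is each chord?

3 beats

10 bars × 3 beats/bar = 30 beats total.
30 beats ÷ 10 chords = 3 beats per chord.
(That is a dotted half note.)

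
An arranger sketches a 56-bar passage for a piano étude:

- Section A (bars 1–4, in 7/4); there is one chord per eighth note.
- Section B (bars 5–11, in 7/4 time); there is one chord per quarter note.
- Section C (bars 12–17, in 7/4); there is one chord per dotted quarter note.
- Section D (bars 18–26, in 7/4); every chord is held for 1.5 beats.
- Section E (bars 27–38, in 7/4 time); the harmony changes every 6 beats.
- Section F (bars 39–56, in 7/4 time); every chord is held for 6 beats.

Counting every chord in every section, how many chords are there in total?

210 chords

A: 4 bars × 7 beats = 28 beats; 0.5 beats/chord → 56 chords.
B: 7 bars × 7 beats = 49 beats; 1 beat/chord → 49 chords.
C: 6 bars × 7 beats = 42 beats; 1.5 beats/chord → 28 chords.
D: 9 bars × 7 beats = 63 beats; 1.5 beats/chord → 42 chords.
E: 12 bars × 7 beats = 84 beats; 6 beats/chord → 14 chords.
F: 18 bars × 7 beats = 126 beats; 6 beats/chord → 21 chords.
Total: 56 + 49 + 28 + 42 + 14 + 21 = 210.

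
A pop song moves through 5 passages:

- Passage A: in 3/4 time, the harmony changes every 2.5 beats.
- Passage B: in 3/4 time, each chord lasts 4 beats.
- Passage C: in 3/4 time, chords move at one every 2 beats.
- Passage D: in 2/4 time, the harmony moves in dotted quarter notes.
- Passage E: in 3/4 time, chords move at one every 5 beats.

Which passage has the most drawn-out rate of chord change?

Passage E

A: 3 beats/bar ÷ 2.5 beats/chord = 1.2 chords/bar.
B: 3 beats/bar ÷ 4 beats/chord = 0.75 chords/bar.
C: 3 beats/bar ÷ 2 beats/chord = 1.5 chords/bar.
D: 2 beats/bar ÷ 1.5 beats/chord = 4/3 chords/bar.
E: 3 beats/bar ÷ 5 beats/chord = 0.6 chords/bar.
Slowest is E at 0.6 chords/bar.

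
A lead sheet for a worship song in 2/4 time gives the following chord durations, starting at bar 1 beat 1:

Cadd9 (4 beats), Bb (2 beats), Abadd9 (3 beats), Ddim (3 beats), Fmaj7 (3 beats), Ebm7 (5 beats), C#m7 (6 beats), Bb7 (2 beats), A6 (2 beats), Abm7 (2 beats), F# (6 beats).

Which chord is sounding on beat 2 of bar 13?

Beat 2 of bar 13 is beat (13−1)×2 + 2 = 26 overall.
Running totals: Cadd9 ends at 4, Bb ends at 6, Abadd9 ends at 9, Ddim ends at 12, Fmaj7 ends at 15, Ebm7 ends at 20, C#m7 ends at 26.
Beat 26 falls within C#m7.

C#m7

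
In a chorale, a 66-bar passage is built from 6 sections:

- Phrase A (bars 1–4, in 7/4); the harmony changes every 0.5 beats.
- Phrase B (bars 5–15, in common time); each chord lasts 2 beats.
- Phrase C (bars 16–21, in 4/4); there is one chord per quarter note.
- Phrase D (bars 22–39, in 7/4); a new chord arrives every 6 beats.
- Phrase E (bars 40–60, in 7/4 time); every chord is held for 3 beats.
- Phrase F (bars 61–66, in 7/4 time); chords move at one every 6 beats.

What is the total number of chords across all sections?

A has 28 beats and chords last 0.5 each, so 56 chords.
B has 44 beats and chords last 2 each, so 22 chords.
C has 24 beats and chords last 1 each, so 24 chords.
D has 126 beats and chords last 6 each, so 21 chords.
E has 147 beats and chords last 3 each, so 49 chords.
F has 42 beats and chords last 6 each, so 7 chords.
Total: 56 + 22 + 24 + 21 + 49 + 7 = 179.

179 chords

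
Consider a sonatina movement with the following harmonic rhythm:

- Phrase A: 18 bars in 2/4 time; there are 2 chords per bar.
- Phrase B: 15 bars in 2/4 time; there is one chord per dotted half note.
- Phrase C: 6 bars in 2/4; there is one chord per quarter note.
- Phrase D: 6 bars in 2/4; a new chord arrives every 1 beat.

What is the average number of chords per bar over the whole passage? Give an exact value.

14/9 chords per bar

A: 18 × 2 = 36 beats ÷ 1 = 36 chords.
B: 15 × 2 = 30 beats ÷ 3 = 10 chords.
C: 6 × 2 = 12 beats ÷ 1 = 12 chords.
D: 6 × 2 = 12 beats ÷ 1 = 12 chords.
Overall: 70 chords over 45 bars → 70/45 = 14/9 chords per bar.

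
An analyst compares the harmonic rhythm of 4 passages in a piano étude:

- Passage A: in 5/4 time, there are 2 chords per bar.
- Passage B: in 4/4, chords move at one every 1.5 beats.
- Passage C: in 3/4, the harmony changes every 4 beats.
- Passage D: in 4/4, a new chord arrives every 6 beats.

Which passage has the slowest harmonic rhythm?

A: 5/2.5 = 2 chords/bar.
B: 4/1.5 = 8/3 chords/bar.
C: 3/4 = 0.75 chords/bar.
D: 4/6 = 2/3 chords/bar.
Slowest is D at 2/3 chords/bar.

Passage D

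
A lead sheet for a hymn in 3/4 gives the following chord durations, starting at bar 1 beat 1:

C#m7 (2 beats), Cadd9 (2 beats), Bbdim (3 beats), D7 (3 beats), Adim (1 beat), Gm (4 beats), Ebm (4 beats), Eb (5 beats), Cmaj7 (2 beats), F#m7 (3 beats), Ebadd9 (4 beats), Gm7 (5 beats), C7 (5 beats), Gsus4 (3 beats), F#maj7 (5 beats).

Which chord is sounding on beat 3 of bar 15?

Beat 3 of bar 15 is beat (15−1)×3 + 3 = 45 overall.
Running totals: C#m7 ends at 2, Cadd9 ends at 4, Bbdim ends at 7, D7 ends at 10, Adim ends at 11, Gm ends at 15, Ebm ends at 19, Eb ends at 24, Cmaj7 ends at 26, F#m7 ends at 29, Ebadd9 ends at 33, Gm7 ends at 38, C7 ends at 43, Gsus4 ends at 46.
Beat 45 falls within Gsus4.

Gsus4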